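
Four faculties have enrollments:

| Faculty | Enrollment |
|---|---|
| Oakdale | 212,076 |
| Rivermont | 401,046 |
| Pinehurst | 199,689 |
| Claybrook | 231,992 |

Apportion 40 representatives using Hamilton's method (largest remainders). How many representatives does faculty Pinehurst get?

Standard divisor: 1044803 ÷ 40 ≈ 26120.075.
Standard quotas: Oakdale 8.1193, Rivermont 15.3539, Pinehurst 7.6450, Claybrook 8.8818.
Lower quotas: Oakdale 8, Rivermont 15, Pinehurst 7, Claybrook 8 (sum 38, leaving 2 seats).
Remainders in descending order: Claybrook 0.8818, Pinehurst 0.6450, Rivermont 0.3539, Oakdale 0.1193.
The surplus seats go to Claybrook, Pinehurst.
Pinehurst receives 8.

8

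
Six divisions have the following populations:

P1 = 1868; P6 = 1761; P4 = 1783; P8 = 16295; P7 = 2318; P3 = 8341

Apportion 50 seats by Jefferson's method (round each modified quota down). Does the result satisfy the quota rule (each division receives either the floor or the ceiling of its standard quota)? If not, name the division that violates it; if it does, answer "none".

P8

Standard quotas: P1 2.886, P6 2.720, P4 2.754, P8 25.173, P7 3.581, P3 12.885.
Jefferson allocation: P1 3, P6 2, P4 2, P8 27, P7 3, P3 13.
P8 has quota 25.173 (lower 25, upper 26) but receives 27 — outside the quota interval.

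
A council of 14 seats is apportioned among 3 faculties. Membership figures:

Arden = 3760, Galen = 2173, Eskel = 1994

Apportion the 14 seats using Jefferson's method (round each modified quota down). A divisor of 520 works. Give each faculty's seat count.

Arden=7; Galen=4; Eskel=3

With modified divisor 520: modified quotas Arden 7.231, Galen 4.179, Eskel 3.835.
Rounding down: Arden 7, Galen 4, Eskel 3 (total 14).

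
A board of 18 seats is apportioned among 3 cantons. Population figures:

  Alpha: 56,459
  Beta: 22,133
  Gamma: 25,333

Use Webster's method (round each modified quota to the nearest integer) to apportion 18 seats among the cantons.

Standard divisor 103925/18 ≈ 5773.611; standard quotas: Alpha 9.779, Beta 3.833, Gamma 4.388.
Rounding to the nearest integer gives Alpha 10, Beta 4, Gamma 4 — total 18, matching the house size, so no adjustment is needed.

Alpha 10, Beta 4, Gamma 4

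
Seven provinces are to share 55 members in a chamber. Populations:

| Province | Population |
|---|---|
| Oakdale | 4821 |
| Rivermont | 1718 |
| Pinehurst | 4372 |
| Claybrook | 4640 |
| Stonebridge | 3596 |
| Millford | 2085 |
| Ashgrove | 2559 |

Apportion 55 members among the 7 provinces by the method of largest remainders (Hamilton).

Total 23791; standard divisor 23791/55 ≈ 432.564.
Standard quotas: Oakdale 11.145, Rivermont 3.972, Pinehurst 10.107, Claybrook 10.727, Stonebridge 8.313, Millford 4.820, Ashgrove 5.916.
Lower quotas: Oakdale 11, Rivermont 3, Pinehurst 10, Claybrook 10, Stonebridge 8, Millford 4, Ashgrove 5 (sum 51, leaving 4 seats).
Remainders in descending order: Rivermont 0.972, Ashgrove 0.916, Millford 0.820, Claybrook 0.727, Stonebridge 0.313, Oakdale 0.145, Pinehurst 0.107.
Largest remainders: Rivermont, Ashgrove, Millford, Claybrook receive the extra seats.

Oakdale=11, Rivermont=4, Pinehurst=10, Claybrook=11, Stonebridge=8, Millford=5, Ashgrove=6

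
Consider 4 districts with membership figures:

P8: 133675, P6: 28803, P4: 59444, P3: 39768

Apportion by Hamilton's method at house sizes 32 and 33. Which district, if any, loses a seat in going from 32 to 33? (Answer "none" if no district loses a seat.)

At 32 seats: P8 16, P6 4, P4 7, P3 5.
At 33 seats: P8 17, P6 4, P4 7, P3 5.
No district's allocation decreased.

none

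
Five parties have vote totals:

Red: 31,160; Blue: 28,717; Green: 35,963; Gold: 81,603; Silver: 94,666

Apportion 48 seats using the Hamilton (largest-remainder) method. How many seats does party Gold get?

14

Total 272109; standard divisor 272109/48 ≈ 5668.938.
Standard quotas: Red 5.4966, Blue 5.0657, Green 6.3439, Gold 14.3948, Silver 16.6991.
Lower quotas: Red 5, Blue 5, Green 6, Gold 14, Silver 16 (sum 46, leaving 2 seats).
Remainders in descending order: Silver 0.6991, Red 0.4966, Gold 0.3948, Green 0.3439, Blue 0.0657.
Largest remainders: Silver, Red receive the extra seats.
Gold receives 14.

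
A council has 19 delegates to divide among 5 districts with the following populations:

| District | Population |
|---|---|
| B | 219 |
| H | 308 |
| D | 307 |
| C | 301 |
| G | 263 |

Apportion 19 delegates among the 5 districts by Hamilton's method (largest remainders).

B=3; H=4; D=4; C=4; G=4

Total 1398; standard divisor 1398/19 ≈ 73.579.
Standard quotas: B 2.976, H 4.186, D 4.172, C 4.091, G 3.574.
Lower quotas: B 2, H 4, D 4, C 4, G 3 (sum 17, leaving 2 seats).
Remainders in descending order: B 0.976, G 0.574, H 0.186, D 0.172, C 0.091.
The surplus seats go to B, G.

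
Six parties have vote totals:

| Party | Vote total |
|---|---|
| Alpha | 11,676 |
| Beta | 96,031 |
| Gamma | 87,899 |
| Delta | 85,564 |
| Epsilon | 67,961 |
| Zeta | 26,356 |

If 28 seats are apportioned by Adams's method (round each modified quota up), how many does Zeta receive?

2

Standard divisor 375487/28 ≈ 13410.25; standard quotas: Alpha 0.871, Beta 7.161, Gamma 6.555, Delta 6.380, Epsilon 5.068, Zeta 1.965.
Rounding up gives 1, 8, 7, 7, 6, 2 = 31 seats, so the divisor must be adjusted.
With modified divisor 14500: modified quotas Alpha 0.805, Beta 6.623, Gamma 6.062, Delta 5.901, Epsilon 4.687, Zeta 1.818.
Rounding up: Alpha 1, Beta 7, Gamma 7, Delta 6, Epsilon 5, Zeta 2 (total 28).
Zeta receives 2.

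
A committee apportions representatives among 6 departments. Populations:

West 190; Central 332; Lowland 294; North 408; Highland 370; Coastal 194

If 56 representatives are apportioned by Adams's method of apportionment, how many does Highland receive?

Standard divisor 1788/56 ≈ 31.929; standard quotas: West 5.951, Central 10.398, Lowland 9.208, North 12.779, Highland 11.588, Coastal 6.076.
Rounding up gives 6, 11, 10, 13, 12, 7 = 59 seats, so the divisor must be adjusted.
With modified divisor 33.4: modified quotas West 5.689, Central 9.940, Lowland 8.802, North 12.216, Highland 11.078, Coastal 5.808.
Rounding up: West 6, Central 10, Lowland 9, North 13, Highland 12, Coastal 6 (total 56).
Highland receives 12.

12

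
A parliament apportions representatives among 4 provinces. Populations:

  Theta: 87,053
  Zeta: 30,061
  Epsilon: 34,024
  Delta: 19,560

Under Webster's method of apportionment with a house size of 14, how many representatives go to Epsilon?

3

Standard divisor 170698/14 ≈ 12192.714; standard quotas: Theta 7.140, Zeta 2.465, Epsilon 2.791, Delta 1.604.
Rounding to the nearest integer gives Theta 7, Zeta 2, Epsilon 3, Delta 2 — total 14, matching the house size, so no adjustment is needed.
Epsilon receives 3.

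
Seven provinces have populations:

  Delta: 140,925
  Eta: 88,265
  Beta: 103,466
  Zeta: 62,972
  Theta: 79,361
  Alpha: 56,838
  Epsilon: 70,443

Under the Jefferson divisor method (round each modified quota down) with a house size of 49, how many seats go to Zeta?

5

Standard divisor 602270/49 ≈ 12291.224; standard quotas: Delta 11.465, Eta 7.181, Beta 8.418, Zeta 5.123, Theta 6.457, Alpha 4.624, Epsilon 5.731.
Rounding down gives 11, 7, 8, 5, 6, 4, 5 = 46 seats, so the divisor must be adjusted.
With modified divisor 11430: modified quotas Delta 12.329, Eta 7.722, Beta 9.052, Zeta 5.509, Theta 6.943, Alpha 4.973, Epsilon 6.163.
Rounding down: Delta 12, Eta 7, Beta 9, Zeta 5, Theta 6, Alpha 4, Epsilon 6 (total 49).
Zeta receives 5.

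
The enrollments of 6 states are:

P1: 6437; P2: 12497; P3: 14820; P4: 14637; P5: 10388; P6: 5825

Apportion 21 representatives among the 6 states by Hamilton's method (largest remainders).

P1 2; P2 4; P3 5; P4 5; P5 3; P6 2

Total 64604; standard divisor 64604/21 ≈ 3076.381.
Standard quotas: P1 2.0924, P2 4.0622, P3 4.8173, P4 4.7579, P5 3.3767, P6 1.8935.
Lower quotas: P1 2, P2 4, P3 4, P4 4, P5 3, P6 1 (sum 18, leaving 3 seats).
Remainders in descending order: P6 0.8935, P3 0.8173, P4 0.7579, P5 0.3767, P1 0.0924, P2 0.0622.
Largest remainders: P6, P3, P4 receive the extra seats.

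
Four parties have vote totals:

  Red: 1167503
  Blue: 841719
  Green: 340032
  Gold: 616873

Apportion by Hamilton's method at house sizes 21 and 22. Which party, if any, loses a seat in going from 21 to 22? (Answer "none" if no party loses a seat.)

Green

At 21 seats: Red 8, Blue 6, Green 3, Gold 4.
At 22 seats: Red 9, Blue 6, Green 2, Gold 5.
Green drops from 3 to 2.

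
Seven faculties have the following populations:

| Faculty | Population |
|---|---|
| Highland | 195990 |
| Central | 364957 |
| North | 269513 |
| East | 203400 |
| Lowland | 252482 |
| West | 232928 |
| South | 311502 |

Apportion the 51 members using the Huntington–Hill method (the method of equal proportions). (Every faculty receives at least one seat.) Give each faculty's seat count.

With divisor 35978: modified quotas Highland 5.447, Central 10.144, North 7.491, East 5.653, Lowland 7.018, West 6.474, South 8.658.
Geometric-mean thresholds: Highland √(5·6)=5.477, Central √(10·11)=10.488, North √(7·8)=7.483, East √(5·6)=5.477, Lowland √(7·8)=7.483, West √(6·7)=6.481, South √(8·9)=8.485.
Each quota rounded against its threshold gives Highland 5, Central 10, North 8, East 6, Lowland 7, West 6, South 9 (total 51).

Highland 5; Central 10; North 8; East 6; Lowland 7; West 6; South 9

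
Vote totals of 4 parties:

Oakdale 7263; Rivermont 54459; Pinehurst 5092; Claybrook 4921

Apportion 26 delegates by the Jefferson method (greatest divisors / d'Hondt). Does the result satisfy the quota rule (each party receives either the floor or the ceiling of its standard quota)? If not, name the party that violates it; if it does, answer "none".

Standard quotas: Oakdale 2.632, Rivermont 19.738, Pinehurst 1.846, Claybrook 1.784.
Jefferson allocation: Oakdale 2, Rivermont 21, Pinehurst 2, Claybrook 1.
Rivermont has quota 19.738 (lower 19, upper 20) but receives 21 — outside the quota interval.

Rivermont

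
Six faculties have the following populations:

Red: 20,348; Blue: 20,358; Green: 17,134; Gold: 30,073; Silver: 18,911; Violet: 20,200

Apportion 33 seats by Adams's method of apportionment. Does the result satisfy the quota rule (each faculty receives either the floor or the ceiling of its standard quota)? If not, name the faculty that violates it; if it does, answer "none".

Standard quotas: Red 5.286, Blue 5.289, Green 4.451, Gold 7.813, Silver 4.913, Violet 5.248.
Adams allocation: Red 5, Blue 5, Green 5, Gold 8, Silver 5, Violet 5.
Every allocation lies between the lower and upper quota.

none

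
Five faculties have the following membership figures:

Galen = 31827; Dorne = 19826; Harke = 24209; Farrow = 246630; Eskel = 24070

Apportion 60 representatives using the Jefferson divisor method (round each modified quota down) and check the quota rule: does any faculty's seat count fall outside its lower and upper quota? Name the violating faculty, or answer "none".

Standard quotas: Galen 5.510, Dorne 3.432, Harke 4.191, Farrow 42.699, Eskel 4.167.
Jefferson allocation: Galen 5, Dorne 3, Harke 4, Farrow 44, Eskel 4.
Farrow has quota 42.699 (lower 42, upper 43) but receives 44 — outside the quota interval.

Farrow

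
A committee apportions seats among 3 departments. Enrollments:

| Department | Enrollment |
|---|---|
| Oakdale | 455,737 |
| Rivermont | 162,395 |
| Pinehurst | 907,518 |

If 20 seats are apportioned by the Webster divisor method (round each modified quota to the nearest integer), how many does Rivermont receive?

2

Standard divisor 1525650/20 ≈ 76282.5; standard quotas: Oakdale 5.974, Rivermont 2.129, Pinehurst 11.897.
Rounding to the nearest integer gives Oakdale 6, Rivermont 2, Pinehurst 12 — total 20, matching the house size, so no adjustment is needed.
Rivermont receives 2.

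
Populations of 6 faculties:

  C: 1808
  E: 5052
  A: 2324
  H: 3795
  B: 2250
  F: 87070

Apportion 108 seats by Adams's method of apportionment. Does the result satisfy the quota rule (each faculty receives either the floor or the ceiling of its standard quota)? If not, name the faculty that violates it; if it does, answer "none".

Standard quotas: C 1.909, E 5.334, A 2.454, H 4.006, B 2.375, F 91.922.
Adams allocation: C 2, E 6, A 3, H 4, B 3, F 90.
F has quota 91.922 (lower 91, upper 92) but receives 90 — outside the quota interval.

F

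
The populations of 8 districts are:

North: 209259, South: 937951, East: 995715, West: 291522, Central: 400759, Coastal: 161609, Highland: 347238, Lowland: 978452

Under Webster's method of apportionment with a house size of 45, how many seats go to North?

Standard divisor 4322505/45 ≈ 96055.667; standard quotas: North 2.179, South 9.765, East 10.366, West 3.035, Central 4.172, Coastal 1.682, Highland 3.615, Lowland 10.186.
Rounding to the nearest integer gives North 2, South 10, East 10, West 3, Central 4, Coastal 2, Highland 4, Lowland 10 — total 45, matching the house size, so no adjustment is needed.
North receives 2.

2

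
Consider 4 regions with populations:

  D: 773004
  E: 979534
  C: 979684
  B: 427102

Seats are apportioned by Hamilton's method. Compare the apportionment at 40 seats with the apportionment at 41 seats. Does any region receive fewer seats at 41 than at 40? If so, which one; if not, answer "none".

At 40 seats: D 10, E 12, C 12, B 6.
At 41 seats: D 10, E 13, C 13, B 5.
B drops from 6 to 5.

B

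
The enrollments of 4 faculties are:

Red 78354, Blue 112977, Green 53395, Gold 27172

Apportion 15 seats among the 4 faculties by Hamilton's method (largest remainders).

The standard divisor is 271898/15 ≈ 18126.533.
Standard quotas: Red 4.3226, Blue 6.2327, Green 2.9457, Gold 1.4990.
Lower quotas: Red 4, Blue 6, Green 2, Gold 1 (sum 13, leaving 2 seats).
Remainders in descending order: Green 0.9457, Gold 0.4990, Red 0.3226, Blue 0.2327.
Largest remainders: Green, Gold receive the extra seats.

Red 4, Blue 6, Green 3, Gold 2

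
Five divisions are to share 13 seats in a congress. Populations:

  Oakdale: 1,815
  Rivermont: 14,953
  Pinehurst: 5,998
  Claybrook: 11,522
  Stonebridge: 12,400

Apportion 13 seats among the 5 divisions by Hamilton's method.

Standard divisor: 46688 ÷ 13 ≈ 3591.385.
Standard quotas: Oakdale 0.5054, Rivermont 4.1636, Pinehurst 1.6701, Claybrook 3.2082, Stonebridge 3.4527.
Lower quotas: Oakdale 0, Rivermont 4, Pinehurst 1, Claybrook 3, Stonebridge 3 (sum 11, leaving 2 seats).
Remainders in descending order: Pinehurst 0.6701, Oakdale 0.5054, Stonebridge 0.4527, Claybrook 0.2082, Rivermont 0.1636.
The surplus seats go to Pinehurst, Oakdale.

Oakdale 1; Rivermont 4; Pinehurst 2; Claybrook 3; Stonebridge 3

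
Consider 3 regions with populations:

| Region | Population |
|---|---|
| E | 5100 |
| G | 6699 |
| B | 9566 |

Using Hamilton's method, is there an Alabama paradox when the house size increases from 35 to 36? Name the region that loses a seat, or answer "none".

At 35 seats: E 8, G 11, B 16.
At 36 seats: E 9, G 11, B 16.
No region's allocation decreased.

none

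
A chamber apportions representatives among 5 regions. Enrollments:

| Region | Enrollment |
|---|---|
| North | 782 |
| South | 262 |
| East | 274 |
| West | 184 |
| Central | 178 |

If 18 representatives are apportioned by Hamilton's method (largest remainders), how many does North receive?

8

Total 1680; standard divisor 1680/18 ≈ 93.333.
Standard quotas: North 8.379, South 2.807, East 2.936, West 1.971, Central 1.907.
Lower quotas: North 8, South 2, East 2, West 1, Central 1 (sum 14, leaving 4 seats).
Remainders in descending order: West 0.971, East 0.936, Central 0.907, South 0.807, North 0.379.
Largest remainders: West, East, Central, South receive the extra seats.
North receives 8.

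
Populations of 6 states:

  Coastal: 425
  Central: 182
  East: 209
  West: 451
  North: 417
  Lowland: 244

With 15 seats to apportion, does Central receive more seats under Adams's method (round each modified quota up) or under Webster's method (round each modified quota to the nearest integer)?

Adams: Coastal 3, Central 2, East 2, West 3, North 3, Lowland 2.
Webster: Coastal 3, Central 1, East 2, West 4, North 3, Lowland 2.
Central gets 2 under Adams and 1 under Webster.

Adams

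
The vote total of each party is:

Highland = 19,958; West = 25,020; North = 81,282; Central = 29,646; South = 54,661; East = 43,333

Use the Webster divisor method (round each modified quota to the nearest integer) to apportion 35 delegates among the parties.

Highland 3, West 3, North 11, Central 4, South 8, East 6

Standard divisor 253900/35 ≈ 7254.286; standard quotas: Highland 2.751, West 3.449, North 11.205, Central 4.087, South 7.535, East 5.973.
Rounding to the nearest integer gives Highland 3, West 3, North 11, Central 4, South 8, East 6 — total 35, matching the house size, so no adjustment is needed.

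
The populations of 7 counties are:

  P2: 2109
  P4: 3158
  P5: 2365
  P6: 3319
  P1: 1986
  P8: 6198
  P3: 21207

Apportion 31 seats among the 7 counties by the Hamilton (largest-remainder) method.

P2: 2, P4: 2, P5: 2, P6: 3, P1: 1, P8: 5, P3: 16

The standard divisor is 40342/31 ≈ 1301.355.
Standard quotas: P2 1.6206, P4 2.4267, P5 1.8173, P6 2.5504, P1 1.5261, P8 4.7627, P3 16.2961.
Lower quotas: P2 1, P4 2, P5 1, P6 2, P1 1, P8 4, P3 16 (sum 27, leaving 4 seats).
Remainders in descending order: P5 0.8173, P8 0.7627, P2 0.6206, P6 0.5504, P1 0.5261, P4 0.4267, P3 0.2961.
The surplus seats go to P5, P8, P2, P6.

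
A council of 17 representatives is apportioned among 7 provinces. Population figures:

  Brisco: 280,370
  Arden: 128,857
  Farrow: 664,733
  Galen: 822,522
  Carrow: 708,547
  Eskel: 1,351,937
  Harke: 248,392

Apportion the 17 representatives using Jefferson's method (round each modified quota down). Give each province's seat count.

Brisco 1; Arden 0; Farrow 3; Galen 3; Carrow 3; Eskel 6; Harke 1

Standard divisor 4205358/17 ≈ 247374; standard quotas: Brisco 1.133, Arden 0.521, Farrow 2.687, Galen 3.325, Carrow 2.864, Eskel 5.465, Harke 1.004.
Rounding down gives 1, 0, 2, 3, 2, 5, 1 = 14 seats, so the divisor must be adjusted.
With modified divisor 213600: modified quotas Brisco 1.313, Arden 0.603, Farrow 3.112, Galen 3.851, Carrow 3.317, Eskel 6.329, Harke 1.163.
Rounding down: Brisco 1, Arden 0, Farrow 3, Galen 3, Carrow 3, Eskel 6, Harke 1 (total 17).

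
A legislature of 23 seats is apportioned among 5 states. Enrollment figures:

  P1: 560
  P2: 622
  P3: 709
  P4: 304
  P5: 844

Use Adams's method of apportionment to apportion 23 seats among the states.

P1 4, P2 5, P3 5, P4 3, P5 6

Standard divisor 3039/23 ≈ 132.13; standard quotas: P1 4.238, P2 4.707, P3 5.366, P4 2.301, P5 6.388.
Rounding up gives 5, 5, 6, 3, 7 = 26 seats, so the divisor must be adjusted.
With modified divisor 150: modified quotas P1 3.733, P2 4.147, P3 4.727, P4 2.027, P5 5.627.
Rounding up: P1 4, P2 5, P3 5, P4 3, P5 6 (total 23).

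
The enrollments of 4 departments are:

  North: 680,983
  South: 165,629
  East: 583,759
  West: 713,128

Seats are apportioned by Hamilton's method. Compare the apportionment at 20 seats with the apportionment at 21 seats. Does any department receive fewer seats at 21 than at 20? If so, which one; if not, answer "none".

At 20 seats: North 6, South 2, East 5, West 7.
At 21 seats: North 7, South 1, East 6, West 7.
South drops from 2 to 1.

South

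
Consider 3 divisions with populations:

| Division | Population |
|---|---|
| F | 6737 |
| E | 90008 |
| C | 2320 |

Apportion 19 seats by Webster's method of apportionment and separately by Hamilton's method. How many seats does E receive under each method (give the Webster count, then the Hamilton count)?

18 and 17

Webster: F 1, E 18, C 0.
Hamilton: F 1, E 17, C 1.
E gets 18 under Webster and 17 under Hamilton.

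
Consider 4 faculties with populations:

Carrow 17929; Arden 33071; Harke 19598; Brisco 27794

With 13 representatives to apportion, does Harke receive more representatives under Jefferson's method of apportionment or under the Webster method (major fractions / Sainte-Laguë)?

Jefferson: Carrow 2, Arden 5, Harke 2, Brisco 4.
Webster: Carrow 2, Arden 4, Harke 3, Brisco 4.
Harke gets 2 under Jefferson and 3 under Webster.

Webster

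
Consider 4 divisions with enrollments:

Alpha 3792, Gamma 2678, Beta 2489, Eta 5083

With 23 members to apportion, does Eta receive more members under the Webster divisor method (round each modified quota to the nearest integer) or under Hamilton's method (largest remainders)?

Webster: Alpha 6, Gamma 4, Beta 4, Eta 9.
Hamilton: Alpha 6, Gamma 5, Beta 4, Eta 8.
Eta gets 9 under Webster and 8 under Hamilton.

Webster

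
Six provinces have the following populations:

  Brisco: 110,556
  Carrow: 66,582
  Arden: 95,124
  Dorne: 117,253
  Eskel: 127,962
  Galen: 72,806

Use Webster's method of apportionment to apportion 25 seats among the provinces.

Standard divisor 590283/25 ≈ 23611.32; standard quotas: Brisco 4.682, Carrow 2.820, Arden 4.029, Dorne 4.966, Eskel 5.420, Galen 3.084.
Rounding to the nearest integer gives Brisco 5, Carrow 3, Arden 4, Dorne 5, Eskel 5, Galen 3 — total 25, matching the house size, so no adjustment is needed.

Brisco: 5, Carrow: 3, Arden: 4, Dorne: 5, Eskel: 5, Galen: 3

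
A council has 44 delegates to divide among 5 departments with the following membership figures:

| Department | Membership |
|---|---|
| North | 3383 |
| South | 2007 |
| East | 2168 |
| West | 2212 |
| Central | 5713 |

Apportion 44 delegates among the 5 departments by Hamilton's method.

The standard divisor is 15483/44 ≈ 351.886.
Standard quotas: North 9.6139, South 5.7035, East 6.1611, West 6.2861, Central 16.2354.
Lower quotas: North 9, South 5, East 6, West 6, Central 16 (sum 42, leaving 2 seats).
Remainders in descending order: South 0.7035, North 0.6139, West 0.2861, Central 0.2354, East 0.1611.
Largest remainders: South, North receive the extra seats.

North: 10, South: 6, East: 6, West: 6, Central: 16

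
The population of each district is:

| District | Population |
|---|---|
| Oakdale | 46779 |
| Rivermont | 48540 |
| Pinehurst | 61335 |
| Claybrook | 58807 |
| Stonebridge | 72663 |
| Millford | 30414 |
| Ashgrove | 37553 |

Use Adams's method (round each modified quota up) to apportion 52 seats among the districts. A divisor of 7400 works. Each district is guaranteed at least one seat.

With modified divisor 7400: modified quotas Oakdale 6.321, Rivermont 6.559, Pinehurst 8.289, Claybrook 7.947, Stonebridge 9.819, Millford 4.110, Ashgrove 5.075.
Rounding up: Oakdale 7, Rivermont 7, Pinehurst 9, Claybrook 8, Stonebridge 10, Millford 5, Ashgrove 6 (total 52).

Oakdale=7, Rivermont=7, Pinehurst=9, Claybrook=8, Stonebridge=10, Millford=5, Ashgrove=6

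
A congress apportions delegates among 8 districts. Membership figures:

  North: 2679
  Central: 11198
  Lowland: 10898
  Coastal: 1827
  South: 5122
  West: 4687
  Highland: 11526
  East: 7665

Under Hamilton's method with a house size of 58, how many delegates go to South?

5

Standard divisor: 55602 ÷ 58 ≈ 958.655.
Standard quotas: North 2.7945, Central 11.6809, Lowland 11.3680, Coastal 1.9058, South 5.3429, West 4.8891, Highland 12.0231, East 7.9956.
Lower quotas: North 2, Central 11, Lowland 11, Coastal 1, South 5, West 4, Highland 12, East 7 (sum 53, leaving 5 seats).
Remainders in descending order: East 0.9956, Coastal 0.9058, West 0.8891, North 0.7945, Central 0.6809, Lowland 0.3680, South 0.3429, Highland 0.0231.
The surplus seats go to East, Coastal, West, North, Central.
South receives 5.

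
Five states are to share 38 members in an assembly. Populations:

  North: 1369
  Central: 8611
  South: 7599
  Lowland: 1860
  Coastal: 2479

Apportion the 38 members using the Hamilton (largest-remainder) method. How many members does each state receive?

North 3, Central 15, South 13, Lowland 3, Coastal 4

Standard divisor: 21918 ÷ 38 ≈ 576.789.
Standard quotas: North 2.3735, Central 14.9292, South 13.1747, Lowland 3.2247, Coastal 4.2979.
Lower quotas: North 2, Central 14, South 13, Lowland 3, Coastal 4 (sum 36, leaving 2 seats).
Remainders in descending order: Central 0.9292, North 0.3735, Coastal 0.2979, Lowland 0.2247, South 0.1747.
Largest remainders: Central, North receive the extra seats.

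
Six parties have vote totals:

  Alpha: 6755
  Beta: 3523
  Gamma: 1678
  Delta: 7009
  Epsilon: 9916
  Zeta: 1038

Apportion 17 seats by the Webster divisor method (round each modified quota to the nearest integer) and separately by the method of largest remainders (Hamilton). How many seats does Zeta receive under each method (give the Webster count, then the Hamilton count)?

Webster: Alpha 4, Beta 2, Gamma 1, Delta 4, Epsilon 5, Zeta 1.
Hamilton: Alpha 4, Beta 2, Gamma 1, Delta 4, Epsilon 6, Zeta 0.
Zeta gets 1 under Webster and 0 under Hamilton.

1 and 0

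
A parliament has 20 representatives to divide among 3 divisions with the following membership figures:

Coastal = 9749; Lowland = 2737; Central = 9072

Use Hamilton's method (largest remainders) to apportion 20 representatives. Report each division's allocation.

The standard divisor is 21558/20 ≈ 1077.9.
Standard quotas: Coastal 9.0444, Lowland 2.5392, Central 8.4164.
Lower quotas: Coastal 9, Lowland 2, Central 8 (sum 19, leaving 1 seat).
Remainders in descending order: Lowland 0.5392, Central 0.4164, Coastal 0.0444.
Largest remainder: Lowland receives the extra seat.

Coastal: 9, Lowland: 3, Central: 8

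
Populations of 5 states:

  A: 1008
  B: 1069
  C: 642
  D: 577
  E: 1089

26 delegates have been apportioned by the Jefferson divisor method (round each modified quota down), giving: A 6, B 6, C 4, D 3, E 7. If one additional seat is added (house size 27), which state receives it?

B

Priority for the next seat is population ÷ (current seats + 1).
Priorities: A 144.000, B 152.714, C 128.400, D 144.250, E 136.125.
Highest priority: B.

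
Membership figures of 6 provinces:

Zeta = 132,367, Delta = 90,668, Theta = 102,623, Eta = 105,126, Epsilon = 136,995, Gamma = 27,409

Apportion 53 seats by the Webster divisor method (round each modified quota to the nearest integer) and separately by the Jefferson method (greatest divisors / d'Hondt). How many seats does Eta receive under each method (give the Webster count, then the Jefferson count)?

10 and 9

Webster: Zeta 12, Delta 8, Theta 9, Eta 10, Epsilon 12, Gamma 2.
Jefferson: Zeta 12, Delta 8, Theta 9, Eta 9, Epsilon 13, Gamma 2.
Eta gets 10 under Webster and 9 under Jefferson.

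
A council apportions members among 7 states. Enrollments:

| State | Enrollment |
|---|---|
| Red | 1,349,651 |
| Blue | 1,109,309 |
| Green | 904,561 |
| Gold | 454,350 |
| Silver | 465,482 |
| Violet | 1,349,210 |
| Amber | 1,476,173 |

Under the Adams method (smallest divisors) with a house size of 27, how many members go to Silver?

Standard divisor 7108736/27 ≈ 263286.519; standard quotas: Red 5.126, Blue 4.213, Green 3.436, Gold 1.726, Silver 1.768, Violet 5.124, Amber 5.607.
Rounding up gives 6, 5, 4, 2, 2, 6, 6 = 31 seats, so the divisor must be adjusted.
With modified divisor 298400: modified quotas Red 4.523, Blue 3.718, Green 3.031, Gold 1.523, Silver 1.560, Violet 4.521, Amber 4.947.
Rounding up: Red 5, Blue 4, Green 4, Gold 2, Silver 2, Violet 5, Amber 5 (total 27).
Silver receives 2.

2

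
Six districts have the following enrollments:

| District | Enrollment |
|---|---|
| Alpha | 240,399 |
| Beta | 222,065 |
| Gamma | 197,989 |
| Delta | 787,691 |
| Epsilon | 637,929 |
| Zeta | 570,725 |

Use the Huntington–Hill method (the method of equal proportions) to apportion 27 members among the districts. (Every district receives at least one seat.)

Alpha=2; Beta=2; Gamma=2; Delta=8; Epsilon=7; Zeta=6

With divisor 98289: modified quotas Alpha 2.446, Beta 2.259, Gamma 2.014, Delta 8.014, Epsilon 6.490, Zeta 5.807.
Geometric-mean thresholds: Alpha √(2·3)=2.449, Beta √(2·3)=2.449, Gamma √(2·3)=2.449, Delta √(8·9)=8.485, Epsilon √(6·7)=6.481, Zeta √(5·6)=5.477.
Each quota rounded against its threshold gives Alpha 2, Beta 2, Gamma 2, Delta 8, Epsilon 7, Zeta 6 (total 27).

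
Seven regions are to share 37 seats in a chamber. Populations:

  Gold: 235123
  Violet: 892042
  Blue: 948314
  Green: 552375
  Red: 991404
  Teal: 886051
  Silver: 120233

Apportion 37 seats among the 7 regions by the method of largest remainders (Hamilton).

Gold 2, Violet 7, Blue 8, Green 4, Red 8, Teal 7, Silver 1

Total 4625542; standard divisor 4625542/37 ≈ 125014.649.
Standard quotas: Gold 1.8808, Violet 7.1355, Blue 7.5856, Green 4.4185, Red 7.9303, Teal 7.0876, Silver 0.9618.
Lower quotas: Gold 1, Violet 7, Blue 7, Green 4, Red 7, Teal 7, Silver 0 (sum 33, leaving 4 seats).
Remainders in descending order: Silver 0.9618, Red 0.9303, Gold 0.8808, Blue 0.5856, Green 0.4185, Violet 0.1355, Teal 0.0876.
The surplus seats go to Silver, Red, Gold, Blue.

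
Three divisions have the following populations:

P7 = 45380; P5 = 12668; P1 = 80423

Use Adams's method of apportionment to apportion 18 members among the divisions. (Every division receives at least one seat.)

Standard divisor 138471/18 ≈ 7692.833; standard quotas: P7 5.899, P5 1.647, P1 10.454.
Rounding up gives 6, 2, 11 = 19 seats, so the divisor must be adjusted.
With modified divisor 8500: modified quotas P7 5.339, P5 1.490, P1 9.462.
Rounding up: P7 6, P5 2, P1 10 (total 18).

P7=6, P5=2, P1=10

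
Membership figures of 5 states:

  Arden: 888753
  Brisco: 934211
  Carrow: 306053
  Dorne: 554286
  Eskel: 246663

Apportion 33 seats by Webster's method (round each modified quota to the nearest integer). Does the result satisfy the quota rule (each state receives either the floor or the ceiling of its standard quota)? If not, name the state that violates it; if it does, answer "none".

Standard quotas: Arden 10.010, Brisco 10.522, Carrow 3.447, Dorne 6.243, Eskel 2.778.
Webster allocation: Arden 10, Brisco 11, Carrow 3, Dorne 6, Eskel 3.
Every allocation lies between the lower and upper quota.

none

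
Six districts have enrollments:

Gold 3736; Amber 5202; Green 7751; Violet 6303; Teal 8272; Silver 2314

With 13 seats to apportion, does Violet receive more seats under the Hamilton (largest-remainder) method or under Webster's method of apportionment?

Webster

Hamilton: Gold 2, Amber 2, Green 3, Violet 2, Teal 3, Silver 1.
Webster: Gold 1, Amber 2, Green 3, Violet 3, Teal 3, Silver 1.
Violet gets 2 under Hamilton and 3 under Webster.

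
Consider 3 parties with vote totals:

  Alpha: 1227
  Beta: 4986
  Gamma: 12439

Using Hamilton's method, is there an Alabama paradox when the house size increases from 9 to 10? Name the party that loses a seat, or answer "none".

At 9 seats: Alpha 1, Beta 2, Gamma 6.
At 10 seats: Alpha 0, Beta 3, Gamma 7.
Alpha drops from 1 to 0.

Alpha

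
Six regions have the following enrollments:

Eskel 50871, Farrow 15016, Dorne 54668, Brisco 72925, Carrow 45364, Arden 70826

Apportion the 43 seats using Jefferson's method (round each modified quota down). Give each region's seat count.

Standard divisor 309670/43 ≈ 7201.628; standard quotas: Eskel 7.064, Farrow 2.085, Dorne 7.591, Brisco 10.126, Carrow 6.299, Arden 9.835.
Rounding down gives 7, 2, 7, 10, 6, 9 = 41 seats, so the divisor must be adjusted.
With modified divisor 6700: modified quotas Eskel 7.593, Farrow 2.241, Dorne 8.159, Brisco 10.884, Carrow 6.771, Arden 10.571.
Rounding down: Eskel 7, Farrow 2, Dorne 8, Brisco 10, Carrow 6, Arden 10 (total 43).

Eskel 7; Farrow 2; Dorne 8; Brisco 10; Carrow 6; Arden 10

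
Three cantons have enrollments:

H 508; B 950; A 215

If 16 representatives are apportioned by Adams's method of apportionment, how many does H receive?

Standard divisor 1673/16 ≈ 104.562; standard quotas: H 4.858, B 9.085, A 2.056.
Rounding up gives 5, 10, 3 = 18 seats, so the divisor must be adjusted.
With modified divisor 110: modified quotas H 4.618, B 8.636, A 1.955.
Rounding up: H 5, B 9, A 2 (total 16).
H receives 5.

5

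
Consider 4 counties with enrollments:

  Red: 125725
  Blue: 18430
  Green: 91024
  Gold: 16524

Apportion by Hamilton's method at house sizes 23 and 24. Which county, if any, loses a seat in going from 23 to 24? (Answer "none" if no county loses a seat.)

At 23 seats: Red 11, Blue 2, Green 8, Gold 2.
At 24 seats: Red 12, Blue 2, Green 9, Gold 1.
Gold drops from 2 to 1.

Gold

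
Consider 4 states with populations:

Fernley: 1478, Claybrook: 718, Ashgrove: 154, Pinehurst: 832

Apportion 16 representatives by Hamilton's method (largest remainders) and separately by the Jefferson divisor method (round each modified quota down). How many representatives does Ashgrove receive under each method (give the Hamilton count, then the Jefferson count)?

1 and 0

Hamilton: Fernley 7, Claybrook 4, Ashgrove 1, Pinehurst 4.
Jefferson: Fernley 8, Claybrook 4, Ashgrove 0, Pinehurst 4.
Ashgrove gets 1 under Hamilton and 0 under Jefferson.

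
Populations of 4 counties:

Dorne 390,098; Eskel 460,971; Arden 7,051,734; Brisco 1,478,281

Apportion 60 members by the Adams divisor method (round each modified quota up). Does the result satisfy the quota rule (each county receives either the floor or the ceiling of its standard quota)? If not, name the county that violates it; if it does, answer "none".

Standard quotas: Dorne 2.495, Eskel 2.948, Arden 45.102, Brisco 9.455.
Adams allocation: Dorne 3, Eskel 3, Arden 44, Brisco 10.
Arden has quota 45.102 (lower 45, upper 46) but receives 44 — outside the quota interval.

Arden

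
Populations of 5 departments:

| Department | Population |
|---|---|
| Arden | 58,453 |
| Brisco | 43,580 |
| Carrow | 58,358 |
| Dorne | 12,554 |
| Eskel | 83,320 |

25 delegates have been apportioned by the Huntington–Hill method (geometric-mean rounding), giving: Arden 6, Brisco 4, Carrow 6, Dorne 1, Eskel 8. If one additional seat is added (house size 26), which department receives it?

Priority for the next seat is population ÷ (√(s·(s+1))).
Priorities: Arden 9019.494, Brisco 9744.784, Carrow 9004.835, Dorne 8877.019, Eskel 9819.356.
Highest priority: Eskel.

Eskel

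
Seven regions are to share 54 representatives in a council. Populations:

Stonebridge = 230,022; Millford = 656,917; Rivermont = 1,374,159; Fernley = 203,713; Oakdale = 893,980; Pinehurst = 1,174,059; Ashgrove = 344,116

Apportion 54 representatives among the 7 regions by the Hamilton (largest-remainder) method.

Stonebridge 3, Millford 7, Rivermont 15, Fernley 2, Oakdale 10, Pinehurst 13, Ashgrove 4

The standard divisor is 4876966/54 ≈ 90314.185.
Standard quotas: Stonebridge 2.5469, Millford 7.2737, Rivermont 15.2153, Fernley 2.2556, Oakdale 9.8986, Pinehurst 12.9997, Ashgrove 3.8102.
Lower quotas: Stonebridge 2, Millford 7, Rivermont 15, Fernley 2, Oakdale 9, Pinehurst 12, Ashgrove 3 (sum 50, leaving 4 seats).
Remainders in descending order: Pinehurst 0.9997, Oakdale 0.8986, Ashgrove 0.8102, Stonebridge 0.5469, Millford 0.2737, Fernley 0.2556, Rivermont 0.2153.
The surplus seats go to Pinehurst, Oakdale, Ashgrove, Stonebridge.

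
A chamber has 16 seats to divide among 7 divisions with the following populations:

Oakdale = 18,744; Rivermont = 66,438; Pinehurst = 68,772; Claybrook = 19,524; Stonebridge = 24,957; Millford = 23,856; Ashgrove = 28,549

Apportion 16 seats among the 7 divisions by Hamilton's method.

The standard divisor is 250840/16 ≈ 15677.5.
Standard quotas: Oakdale 1.1956, Rivermont 4.2378, Pinehurst 4.3867, Claybrook 1.2454, Stonebridge 1.5919, Millford 1.5217, Ashgrove 1.8210.
Lower quotas: Oakdale 1, Rivermont 4, Pinehurst 4, Claybrook 1, Stonebridge 1, Millford 1, Ashgrove 1 (sum 13, leaving 3 seats).
Remainders in descending order: Ashgrove 0.8210, Stonebridge 0.5919, Millford 0.5217, Pinehurst 0.3867, Claybrook 0.2454, Rivermont 0.2378, Oakdale 0.1956.
The surplus seats go to Ashgrove, Stonebridge, Millford.

Oakdale: 1; Rivermont: 4; Pinehurst: 4; Claybrook: 1; Stonebridge: 2; Millford: 2; Ashgrove: 2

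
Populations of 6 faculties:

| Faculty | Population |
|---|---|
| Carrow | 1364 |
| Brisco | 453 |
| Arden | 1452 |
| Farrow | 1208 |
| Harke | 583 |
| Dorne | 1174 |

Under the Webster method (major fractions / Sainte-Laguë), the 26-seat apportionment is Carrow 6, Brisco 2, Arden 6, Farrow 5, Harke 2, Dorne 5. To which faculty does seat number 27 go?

Priority for the next seat is population ÷ (current seats + 0.5).
Priorities: Carrow 209.846, Brisco 181.200, Arden 223.385, Farrow 219.636, Harke 233.200, Dorne 213.455.
Highest priority: Harke.

Harke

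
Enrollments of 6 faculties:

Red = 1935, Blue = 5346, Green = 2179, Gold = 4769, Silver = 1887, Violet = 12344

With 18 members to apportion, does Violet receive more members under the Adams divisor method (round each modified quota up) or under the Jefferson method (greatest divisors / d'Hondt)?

Adams: Red 2, Blue 3, Green 2, Gold 3, Silver 1, Violet 7.
Jefferson: Red 1, Blue 3, Green 1, Gold 3, Silver 1, Violet 9.
Violet gets 7 under Adams and 9 under Jefferson.

Jefferson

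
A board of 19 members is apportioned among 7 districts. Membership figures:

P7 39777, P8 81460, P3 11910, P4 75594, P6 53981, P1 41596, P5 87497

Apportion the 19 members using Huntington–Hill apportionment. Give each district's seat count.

With divisor 21930: modified quotas P7 1.814, P8 3.715, P3 0.543, P4 3.447, P6 2.462, P1 1.897, P5 3.990.
Geometric-mean thresholds: P7 √(1·2)=1.414, P8 √(3·4)=3.464, P3 (min 1), P4 √(3·4)=3.464, P6 √(2·3)=2.449, P1 √(1·2)=1.414, P5 √(3·4)=3.464.
Each quota rounded against its threshold gives P7 2, P8 4, P3 1, P4 3, P6 3, P1 2, P5 4 (total 19).

P7: 2, P8: 4, P3: 1, P4: 3, P6: 3, P1: 2, P5: 4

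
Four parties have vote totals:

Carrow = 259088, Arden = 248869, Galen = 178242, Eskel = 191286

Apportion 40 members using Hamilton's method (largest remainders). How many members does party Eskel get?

Standard divisor: 877485 ÷ 40 ≈ 21937.125.
Standard quotas: Carrow 11.8105, Arden 11.3446, Galen 8.1251, Eskel 8.7197.
Lower quotas: Carrow 11, Arden 11, Galen 8, Eskel 8 (sum 38, leaving 2 seats).
Remainders in descending order: Carrow 0.8105, Eskel 0.7197, Arden 0.3446, Galen 0.1251.
The surplus seats go to Carrow, Eskel.
Eskel receives 9.

9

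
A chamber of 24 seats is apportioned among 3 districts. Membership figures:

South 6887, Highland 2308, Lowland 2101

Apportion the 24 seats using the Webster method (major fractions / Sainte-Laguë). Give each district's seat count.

South 15, Highland 5, Lowland 4

Standard divisor 11296/24 ≈ 470.667; standard quotas: South 14.632, Highland 4.904, Lowland 4.464.
Rounding to the nearest integer gives South 15, Highland 5, Lowland 4 — total 24, matching the house size, so no adjustment is needed.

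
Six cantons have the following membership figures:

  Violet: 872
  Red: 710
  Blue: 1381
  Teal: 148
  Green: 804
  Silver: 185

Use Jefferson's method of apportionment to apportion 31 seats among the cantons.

Violet 7, Red 5, Blue 11, Teal 1, Green 6, Silver 1

Standard divisor 4100/31 ≈ 132.258; standard quotas: Violet 6.593, Red 5.368, Blue 10.442, Teal 1.119, Green 6.079, Silver 1.399.
Rounding down gives 6, 5, 10, 1, 6, 1 = 29 seats, so the divisor must be adjusted.
With modified divisor 120: modified quotas Violet 7.267, Red 5.917, Blue 11.508, Teal 1.233, Green 6.700, Silver 1.542.
Rounding down: Violet 7, Red 5, Blue 11, Teal 1, Green 6, Silver 1 (total 31).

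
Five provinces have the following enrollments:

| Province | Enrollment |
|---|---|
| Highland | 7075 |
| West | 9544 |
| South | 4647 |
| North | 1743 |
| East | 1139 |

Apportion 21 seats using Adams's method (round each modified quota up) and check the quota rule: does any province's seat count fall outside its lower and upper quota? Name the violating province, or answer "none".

none

Standard quotas: Highland 6.153, West 8.300, South 4.041, North 1.516, East 0.991.
Adams allocation: Highland 6, West 8, South 4, North 2, East 1.
Every allocation lies between the lower and upper quota.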